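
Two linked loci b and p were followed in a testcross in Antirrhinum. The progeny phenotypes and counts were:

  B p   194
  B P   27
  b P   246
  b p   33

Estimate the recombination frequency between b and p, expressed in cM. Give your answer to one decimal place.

The two most frequent classes, B p (194) and b P (246), are the parental types, so the F1 was B p / b P.
The recombinant classes are B P and b p: 27 + 33 = 60.
Recombination frequency = 60/500 = 0.1200 ≈ 12.0%, i.e. 12.0 cM.

12.0 cM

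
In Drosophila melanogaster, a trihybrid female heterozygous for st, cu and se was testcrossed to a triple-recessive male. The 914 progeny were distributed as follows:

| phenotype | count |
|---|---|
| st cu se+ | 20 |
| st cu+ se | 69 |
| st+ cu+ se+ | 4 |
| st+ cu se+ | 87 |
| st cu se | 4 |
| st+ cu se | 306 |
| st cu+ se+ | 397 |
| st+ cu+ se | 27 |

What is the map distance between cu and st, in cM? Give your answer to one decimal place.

The two most frequent reciprocal classes, st+ cu se and st cu+ se+, are the parental types, so the F1 was st+ cu se / st cu+ se+.
The two rarest classes, st cu se and st+ cu+ se+, are the double crossovers. Comparing them with the parentals, only the st allele has switched, so st is the middle locus and the order is cu – st – se.
Crossovers in the cu–st interval produce the single-crossover classes st+ cu+ se and st cu se+ (27 + 20 = 47) plus the double crossovers (8).
RF(cu–st) = (47 + 8) / 914 = 55/914 = 0.0602 → 6.0 cM.

6.0 cM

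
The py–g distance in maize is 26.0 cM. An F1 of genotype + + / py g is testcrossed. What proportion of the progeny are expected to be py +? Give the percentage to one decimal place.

A map distance of 26.0 cM corresponds to a recombination frequency of 0.260.
The F1 is + + / py g, so py + is a recombinant gamete class with expected frequency r/2 = 0.260/2 = 0.1300.
That is 0.1300 = 13.0% of the progeny.

13.0%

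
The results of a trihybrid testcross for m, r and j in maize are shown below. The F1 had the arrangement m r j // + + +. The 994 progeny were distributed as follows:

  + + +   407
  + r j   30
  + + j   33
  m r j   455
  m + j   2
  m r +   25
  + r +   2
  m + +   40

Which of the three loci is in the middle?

The two rarest classes, m + j and + r +, are the double crossovers. Comparing them with the parentals, only the r allele has switched, so r is the middle locus and the order is j – r – m.

r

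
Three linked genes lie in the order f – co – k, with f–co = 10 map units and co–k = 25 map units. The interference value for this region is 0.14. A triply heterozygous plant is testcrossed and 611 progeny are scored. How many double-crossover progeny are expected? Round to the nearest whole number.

Map distances give recombination frequencies of 0.100 and 0.250 for the two intervals.
With interference 0.14 (so coincidence = 0.86), expected double-crossover frequency = 0.100 × 0.250 × 0.86 = 0.02150.
Expected number = 0.02150 × 611 = 13.14 ≈ 13.

13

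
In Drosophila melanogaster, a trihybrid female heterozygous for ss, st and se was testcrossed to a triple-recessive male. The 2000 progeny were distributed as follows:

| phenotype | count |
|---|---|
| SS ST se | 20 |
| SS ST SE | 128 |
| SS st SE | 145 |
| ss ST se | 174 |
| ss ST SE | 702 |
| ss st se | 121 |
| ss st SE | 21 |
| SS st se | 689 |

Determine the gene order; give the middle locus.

st

The two most frequent reciprocal classes, ss ST SE and SS st se, are the parental types, so the F1 was ss ST SE / SS st se.
The two rarest classes, ss st SE and SS ST se, are the double crossovers. Comparing them with the parentals, only the st allele has switched, so st is the middle locus and the order is ss – st – se.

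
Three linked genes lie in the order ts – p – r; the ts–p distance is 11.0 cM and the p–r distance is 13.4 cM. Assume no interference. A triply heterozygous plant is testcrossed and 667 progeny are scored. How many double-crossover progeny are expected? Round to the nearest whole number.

10

Map distances give recombination frequencies of 0.110 and 0.134 for the two intervals.
With no interference, expected double-crossover frequency = 0.110 × 0.134 = 0.01474.
Expected number = 0.01474 × 667 = 9.83 ≈ 10.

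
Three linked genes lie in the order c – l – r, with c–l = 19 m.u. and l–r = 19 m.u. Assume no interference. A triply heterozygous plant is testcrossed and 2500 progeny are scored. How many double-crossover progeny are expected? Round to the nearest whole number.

90

Map distances give recombination frequencies of 0.190 and 0.190 for the two intervals.
With no interference, expected double-crossover frequency = 0.190 × 0.190 = 0.03610.
Expected number = 0.03610 × 2500 = 90.25 ≈ 90.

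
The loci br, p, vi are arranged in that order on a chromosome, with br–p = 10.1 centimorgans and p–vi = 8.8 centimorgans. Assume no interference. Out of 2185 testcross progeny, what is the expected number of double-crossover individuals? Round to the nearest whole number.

19

Map distances give recombination frequencies of 0.101 and 0.088 for the two intervals.
With no interference, expected double-crossover frequency = 0.101 × 0.088 = 0.00889.
Expected number = 0.00889 × 2185 = 19.42 ≈ 19.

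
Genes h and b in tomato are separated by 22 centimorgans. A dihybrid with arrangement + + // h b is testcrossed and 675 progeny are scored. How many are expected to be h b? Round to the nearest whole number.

263

A map distance of 22 centimorgans corresponds to a recombination frequency of 0.220.
The F1 is + + / h b, so h b is a parental gamete class with expected frequency (1 − r)/2 = 0.780/2 = 0.3900.
Expected number = 0.3900 × 675 = 263.25 ≈ 263.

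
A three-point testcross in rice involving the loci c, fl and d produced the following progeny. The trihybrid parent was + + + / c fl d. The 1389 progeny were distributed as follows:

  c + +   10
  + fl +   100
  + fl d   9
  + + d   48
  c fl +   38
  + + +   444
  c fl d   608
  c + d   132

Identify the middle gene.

c

The two rarest classes, c + + and + fl d, are the double crossovers. Comparing them with the parentals, only the c allele has switched, so c is the middle locus and the order is fl – c – d.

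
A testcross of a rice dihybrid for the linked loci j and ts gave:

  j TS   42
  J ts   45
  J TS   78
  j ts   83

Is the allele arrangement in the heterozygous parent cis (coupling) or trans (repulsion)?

The two most frequent classes are J TS (78) and j ts (83); these are the parental (non-recombinant) types.
So the F1 carried J TS on one chromosome and j ts on the other — the recessive alleles are on the same chromosome (cis / coupling).

cis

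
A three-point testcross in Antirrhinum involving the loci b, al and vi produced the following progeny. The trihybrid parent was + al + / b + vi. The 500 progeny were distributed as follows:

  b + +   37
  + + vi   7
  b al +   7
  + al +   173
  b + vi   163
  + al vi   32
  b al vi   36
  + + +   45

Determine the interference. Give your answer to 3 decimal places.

0.112

The two rarest classes, b al + and + + vi, are the double crossovers. Comparing them with the parentals, only the b allele has switched, so b is the middle locus and the order is al – b – vi.
al–b: (81 + 14)/500 = 0.1900; b–vi: (69 + 14)/500 = 0.1660.
Expected DCO frequency = 0.1900 × 0.1660 ≈ 0.03154; observed = 14/500 ≈ 0.02800.
Coefficient of coincidence = 0.02800/0.03154 ≈ 0.888; interference = 1 − 0.888 = 0.112.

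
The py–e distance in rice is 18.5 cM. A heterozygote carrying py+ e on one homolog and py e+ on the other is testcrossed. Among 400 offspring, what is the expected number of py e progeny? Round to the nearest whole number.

37

A map distance of 18.5 cM corresponds to a recombination frequency of 0.185.
The F1 is py+ e / py e+, so py e is a recombinant gamete class with expected frequency r/2 = 0.185/2 = 0.0925.
Expected number = 0.0925 × 400 = 37.00 ≈ 37.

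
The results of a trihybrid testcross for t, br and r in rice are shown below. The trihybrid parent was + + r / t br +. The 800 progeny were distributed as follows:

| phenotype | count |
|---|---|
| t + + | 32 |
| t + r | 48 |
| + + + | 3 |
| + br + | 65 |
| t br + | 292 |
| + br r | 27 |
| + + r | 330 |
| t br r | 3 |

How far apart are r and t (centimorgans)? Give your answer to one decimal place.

The two rarest classes, + + + and t br r, are the double crossovers. Comparing them with the parentals, only the r allele has switched, so r is the middle locus and the order is t – r – br.
Crossovers in the t–r interval produce the single-crossover classes t + r and + br + (48 + 65 = 113) plus the double crossovers (6).
RF(t–r) = (113 + 6) / 800 = 119/800 = 0.1487 → 14.9 centimorgans.

14.9 centimorgans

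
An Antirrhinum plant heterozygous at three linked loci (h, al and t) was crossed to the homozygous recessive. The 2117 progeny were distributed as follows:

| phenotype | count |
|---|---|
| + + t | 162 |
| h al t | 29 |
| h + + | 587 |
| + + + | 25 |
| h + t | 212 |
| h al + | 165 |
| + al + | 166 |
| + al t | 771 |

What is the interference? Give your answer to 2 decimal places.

0.31

The two most frequent reciprocal classes, h + + and + al t, are the parental types, so the F1 was h + + / + al t.
The two rarest classes, + + + and h al t, are the double crossovers. Comparing them with the parentals, only the h allele has switched, so h is the middle locus and the order is t – h – al.
t–h: (378 + 54)/2117 = 0.2041; h–al: (327 + 54)/2117 = 0.1800.
Expected DCO frequency = 0.2041 × 0.1800 ≈ 0.03674; observed = 54/2117 ≈ 0.02551.
Coefficient of coincidence = 0.02551/0.03674 ≈ 0.69; interference = 1 − 0.69 = 0.31.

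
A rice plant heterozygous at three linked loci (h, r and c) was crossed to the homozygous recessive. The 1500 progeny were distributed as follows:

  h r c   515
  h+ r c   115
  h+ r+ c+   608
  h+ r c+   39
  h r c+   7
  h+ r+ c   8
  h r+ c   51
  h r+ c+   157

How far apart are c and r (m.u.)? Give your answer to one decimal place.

The two most frequent reciprocal classes, h+ r+ c+ and h r c, are the parental types, so the F1 was h+ r+ c+ / h r c.
The two rarest classes, h+ r+ c and h r c+, are the double crossovers. Comparing them with the parentals, only the c allele has switched, so c is the middle locus and the order is r – c – h.
Crossovers in the r–c interval produce the single-crossover classes h+ r c+ and h r+ c (39 + 51 = 90) plus the double crossovers (15).
RF(r–c) = (90 + 15) / 1500 = 105/1500 = 0.0700 → 7.0 m.u.

7.0 m.u.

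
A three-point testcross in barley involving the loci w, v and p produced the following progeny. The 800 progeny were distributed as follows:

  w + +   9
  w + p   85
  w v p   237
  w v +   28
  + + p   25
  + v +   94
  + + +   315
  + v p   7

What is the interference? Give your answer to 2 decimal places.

0.05

The two most frequent reciprocal classes, w v p and + + +, are the parental types, so the F1 was w v p / + + +.
The two rarest classes, + v p and w + +, are the double crossovers. Comparing them with the parentals, only the w allele has switched, so w is the middle locus and the order is v – w – p.
v–w: (179 + 16)/800 = 0.2437; w–p: (53 + 16)/800 = 0.0862.
Expected DCO frequency = 0.2437 × 0.0862 ≈ 0.02101; observed = 16/800 ≈ 0.02000.
Coefficient of coincidence = 0.02000/0.02101 ≈ 0.95; interference = 1 − 0.95 = 0.05.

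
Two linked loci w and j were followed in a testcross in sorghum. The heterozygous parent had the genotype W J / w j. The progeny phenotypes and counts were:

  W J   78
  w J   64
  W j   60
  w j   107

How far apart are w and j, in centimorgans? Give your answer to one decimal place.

40.1 centimorgans

The recombinant classes are W j and w J: 60 + 64 = 124.
Recombination frequency = 124/309 = 0.4013 ≈ 40.1%, i.e. 40.1 centimorgans.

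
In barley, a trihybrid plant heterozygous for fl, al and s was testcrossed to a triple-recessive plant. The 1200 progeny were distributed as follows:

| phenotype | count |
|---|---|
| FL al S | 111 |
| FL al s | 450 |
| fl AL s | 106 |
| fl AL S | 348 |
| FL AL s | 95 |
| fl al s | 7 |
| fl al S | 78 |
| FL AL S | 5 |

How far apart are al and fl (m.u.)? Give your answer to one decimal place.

The two most frequent reciprocal classes, FL al s and fl AL S, are the parental types, so the F1 was FL al s / fl AL S.
The two rarest classes, fl al s and FL AL S, are the double crossovers. Comparing them with the parentals, only the fl allele has switched, so fl is the middle locus and the order is s – fl – al.
Crossovers in the fl–al interval produce the single-crossover classes FL AL s and fl al S (95 + 78 = 173) plus the double crossovers (12).
RF(fl–al) = (173 + 12) / 1200 = 185/1200 = 0.1542 → 15.4 m.u.

15.4 m.u.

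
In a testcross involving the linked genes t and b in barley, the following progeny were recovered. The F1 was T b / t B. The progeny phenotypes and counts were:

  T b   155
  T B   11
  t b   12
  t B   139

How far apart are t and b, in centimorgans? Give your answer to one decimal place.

7.3 centimorgans

The recombinant classes are T B and t b: 11 + 12 = 23.
Recombination frequency = 23/317 = 0.0726 ≈ 7.3%, i.e. 7.3 centimorgans.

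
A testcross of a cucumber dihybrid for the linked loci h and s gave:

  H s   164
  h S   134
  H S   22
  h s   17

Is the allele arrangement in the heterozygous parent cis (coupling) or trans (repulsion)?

trans

The two most frequent classes are H s (164) and h S (134); these are the parental (non-recombinant) types.
So the F1 carried H s on one chromosome and h S on the other — the recessive alleles are on opposite chromosomes (trans / repulsion).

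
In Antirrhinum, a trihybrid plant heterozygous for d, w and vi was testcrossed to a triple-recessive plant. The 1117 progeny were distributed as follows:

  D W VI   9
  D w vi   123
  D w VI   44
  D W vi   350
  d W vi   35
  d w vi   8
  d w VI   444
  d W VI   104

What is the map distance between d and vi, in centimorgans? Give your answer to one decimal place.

8.6 centimorgans

The two most frequent reciprocal classes, D W vi and d w VI, are the parental types, so the F1 was D W vi / d w VI.
The two rarest classes, D W VI and d w vi, are the double crossovers. Comparing them with the parentals, only the vi allele has switched, so vi is the middle locus and the order is w – vi – d.
Crossovers in the vi–d interval produce the single-crossover classes d W vi and D w VI (35 + 44 = 79) plus the double crossovers (17).
RF(vi–d) = (79 + 17) / 1117 = 96/1117 = 0.0859 → 8.6 centimorgans.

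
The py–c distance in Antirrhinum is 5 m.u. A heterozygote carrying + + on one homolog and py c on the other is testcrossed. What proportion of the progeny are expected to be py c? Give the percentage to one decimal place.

47.5%

A map distance of 5 m.u. corresponds to a recombination frequency of 0.050.
The F1 is + + / py c, so py c is a parental gamete class with expected frequency (1 − r)/2 = 0.950/2 = 0.4750.
That is 0.4750 = 47.5% of the progeny.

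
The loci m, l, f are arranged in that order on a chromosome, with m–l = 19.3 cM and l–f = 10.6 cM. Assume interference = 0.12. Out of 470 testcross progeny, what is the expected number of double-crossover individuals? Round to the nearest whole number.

Map distances give recombination frequencies of 0.193 and 0.106 for the two intervals.
With interference 0.12 (so coincidence = 0.88), expected double-crossover frequency = 0.193 × 0.106 × 0.88 = 0.01800.
Expected number = 0.01800 × 470 = 8.46 ≈ 8.

8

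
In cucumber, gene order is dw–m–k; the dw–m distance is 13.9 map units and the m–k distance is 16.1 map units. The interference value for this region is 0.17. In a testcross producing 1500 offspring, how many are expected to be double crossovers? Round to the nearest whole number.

28

Map distances give recombination frequencies of 0.139 and 0.161 for the two intervals.
With interference 0.17 (so coincidence = 0.83), expected double-crossover frequency = 0.139 × 0.161 × 0.83 = 0.01857.
Expected number = 0.01857 × 1500 = 27.86 ≈ 28.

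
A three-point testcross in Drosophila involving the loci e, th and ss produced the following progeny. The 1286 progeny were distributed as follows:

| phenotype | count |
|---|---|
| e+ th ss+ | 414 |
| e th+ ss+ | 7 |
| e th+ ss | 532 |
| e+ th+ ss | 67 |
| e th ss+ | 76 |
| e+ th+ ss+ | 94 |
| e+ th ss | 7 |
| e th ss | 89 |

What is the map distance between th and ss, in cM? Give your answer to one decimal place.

The two most frequent reciprocal classes, e+ th ss+ and e th+ ss, are the parental types, so the F1 was e+ th ss+ / e th+ ss.
The two rarest classes, e+ th ss and e th+ ss+, are the double crossovers. Comparing them with the parentals, only the ss allele has switched, so ss is the middle locus and the order is th – ss – e.
Crossovers in the th–ss interval produce the single-crossover classes e+ th+ ss+ and e th ss (94 + 89 = 183) plus the double crossovers (14).
RF(th–ss) = (183 + 14) / 1286 = 197/1286 = 0.1532 → 15.3 cM.

15.3 cM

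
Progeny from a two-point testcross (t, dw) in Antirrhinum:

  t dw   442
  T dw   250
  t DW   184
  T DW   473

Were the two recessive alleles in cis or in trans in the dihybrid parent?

cis

The two most frequent classes are T DW (473) and t dw (442); these are the parental (non-recombinant) types.
So the F1 carried T DW on one chromosome and t dw on the other — the recessive alleles are on the same chromosome (cis / coupling).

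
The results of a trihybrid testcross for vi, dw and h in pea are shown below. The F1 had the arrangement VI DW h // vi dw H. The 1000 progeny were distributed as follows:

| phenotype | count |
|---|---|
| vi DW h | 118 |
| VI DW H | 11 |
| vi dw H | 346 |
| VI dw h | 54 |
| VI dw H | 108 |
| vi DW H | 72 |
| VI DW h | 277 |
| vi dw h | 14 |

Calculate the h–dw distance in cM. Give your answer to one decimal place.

15.1 cM

The two rarest classes, VI DW H and vi dw h, are the double crossovers. Comparing them with the parentals, only the h allele has switched, so h is the middle locus and the order is vi – h – dw.
Crossovers in the h–dw interval produce the single-crossover classes VI dw h and vi DW H (54 + 72 = 126) plus the double crossovers (25).
RF(h–dw) = (126 + 25) / 1000 = 151/1000 = 0.1510 → 15.1 cM.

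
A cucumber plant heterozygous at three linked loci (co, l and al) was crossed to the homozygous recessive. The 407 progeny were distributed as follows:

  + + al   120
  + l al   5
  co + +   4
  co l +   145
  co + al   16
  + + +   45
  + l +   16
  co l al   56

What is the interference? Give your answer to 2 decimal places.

0.19

The two most frequent reciprocal classes, + + al and co l +, are the parental types, so the F1 was + + al / co l +.
The two rarest classes, + l al and co + +, are the double crossovers. Comparing them with the parentals, only the l allele has switched, so l is the middle locus and the order is co – l – al.
co–l: (32 + 9)/407 = 0.1007; l–al: (101 + 9)/407 = 0.2703.
Expected DCO frequency = 0.1007 × 0.2703 ≈ 0.02722; observed = 9/407 ≈ 0.02211.
Coefficient of coincidence = 0.02211/0.02722 ≈ 0.81; interference = 1 − 0.81 = 0.19.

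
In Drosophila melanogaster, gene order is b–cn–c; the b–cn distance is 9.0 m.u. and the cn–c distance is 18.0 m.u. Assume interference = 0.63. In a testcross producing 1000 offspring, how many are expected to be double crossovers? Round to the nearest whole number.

6

Map distances give recombination frequencies of 0.090 and 0.180 for the two intervals.
With interference 0.63 (so coincidence = 0.37), expected double-crossover frequency = 0.090 × 0.180 × 0.37 = 0.00599.
Expected number = 0.00599 × 1000 = 5.99 ≈ 6.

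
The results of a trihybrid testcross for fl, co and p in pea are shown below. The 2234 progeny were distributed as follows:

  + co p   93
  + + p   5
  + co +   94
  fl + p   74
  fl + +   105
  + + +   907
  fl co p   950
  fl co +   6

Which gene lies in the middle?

The two most frequent reciprocal classes, + + + and fl co p, are the parental types, so the F1 was + + + / fl co p.
The two rarest classes, + + p and fl co +, are the double crossovers. Comparing them with the parentals, only the p allele has switched, so p is the middle locus and the order is co – p – fl.

p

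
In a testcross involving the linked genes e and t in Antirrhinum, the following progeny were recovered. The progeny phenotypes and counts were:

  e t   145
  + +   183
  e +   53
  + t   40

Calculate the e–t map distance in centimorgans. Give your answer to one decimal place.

22.1 centimorgans

The two most frequent classes, + + (183) and e t (145), are the parental types, so the F1 was + + / e t.
The recombinant classes are + t and e +: 40 + 53 = 93.
Recombination frequency = 93/421 = 0.2209 ≈ 22.1%, i.e. 22.1 centimorgans.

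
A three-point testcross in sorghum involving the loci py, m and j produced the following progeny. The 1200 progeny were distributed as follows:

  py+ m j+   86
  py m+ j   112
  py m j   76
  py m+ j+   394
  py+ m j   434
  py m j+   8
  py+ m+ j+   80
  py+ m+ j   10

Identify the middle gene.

The two most frequent reciprocal classes, py+ m j and py m+ j+, are the parental types, so the F1 was py+ m j / py m+ j+.
The two rarest classes, py+ m+ j and py m j+, are the double crossovers. Comparing them with the parentals, only the m allele has switched, so m is the middle locus and the order is j – m – py.

m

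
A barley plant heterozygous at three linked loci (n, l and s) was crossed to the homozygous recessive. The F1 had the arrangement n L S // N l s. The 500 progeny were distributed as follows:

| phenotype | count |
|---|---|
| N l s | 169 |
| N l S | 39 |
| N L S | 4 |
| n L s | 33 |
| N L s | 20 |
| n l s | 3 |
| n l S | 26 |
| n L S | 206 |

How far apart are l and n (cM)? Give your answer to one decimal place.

10.6 cM

The two rarest classes, N L S and n l s, are the double crossovers. Comparing them with the parentals, only the n allele has switched, so n is the middle locus and the order is s – n – l.
Crossovers in the n–l interval produce the single-crossover classes n l S and N L s (26 + 20 = 46) plus the double crossovers (7).
RF(n–l) = (46 + 7) / 500 = 53/500 = 0.1060 → 10.6 cM.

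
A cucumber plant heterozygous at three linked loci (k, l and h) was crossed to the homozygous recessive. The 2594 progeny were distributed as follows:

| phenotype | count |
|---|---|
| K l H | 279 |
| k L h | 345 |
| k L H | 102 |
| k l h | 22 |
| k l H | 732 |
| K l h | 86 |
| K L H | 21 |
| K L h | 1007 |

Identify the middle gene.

The two most frequent reciprocal classes, K L h and k l H, are the parental types, so the F1 was K L h / k l H.
The two rarest classes, K L H and k l h, are the double crossovers. Comparing them with the parentals, only the h allele has switched, so h is the middle locus and the order is k – h – l.

h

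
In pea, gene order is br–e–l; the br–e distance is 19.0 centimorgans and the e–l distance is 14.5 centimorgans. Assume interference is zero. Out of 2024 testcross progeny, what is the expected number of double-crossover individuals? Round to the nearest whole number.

56

Map distances give recombination frequencies of 0.190 and 0.145 for the two intervals.
With no interference, expected double-crossover frequency = 0.190 × 0.145 = 0.02755.
Expected number = 0.02755 × 2024 = 55.76 ≈ 56.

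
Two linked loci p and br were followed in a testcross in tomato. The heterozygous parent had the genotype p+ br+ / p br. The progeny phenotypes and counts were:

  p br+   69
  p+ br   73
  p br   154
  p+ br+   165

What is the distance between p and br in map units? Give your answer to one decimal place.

The recombinant classes are p+ br and p br+: 73 + 69 = 142.
Recombination frequency = 142/461 = 0.3080 ≈ 30.8%, i.e. 30.8 map units.

30.8 map units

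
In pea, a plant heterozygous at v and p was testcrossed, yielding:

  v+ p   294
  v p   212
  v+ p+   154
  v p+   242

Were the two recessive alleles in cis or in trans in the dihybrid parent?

The two most frequent classes are v+ p (294) and v p+ (242); these are the parental (non-recombinant) types.
So the F1 carried v+ p on one chromosome and v p+ on the other — the recessive alleles are on opposite chromosomes (trans / repulsion).

trans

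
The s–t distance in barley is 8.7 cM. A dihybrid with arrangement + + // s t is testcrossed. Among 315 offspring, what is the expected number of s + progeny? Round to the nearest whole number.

14

A map distance of 8.7 cM corresponds to a recombination frequency of 0.087.
The F1 is + + / s t, so s + is a recombinant gamete class with expected frequency r/2 = 0.087/2 = 0.0435.
Expected number = 0.0435 × 315 = 13.70 ≈ 14.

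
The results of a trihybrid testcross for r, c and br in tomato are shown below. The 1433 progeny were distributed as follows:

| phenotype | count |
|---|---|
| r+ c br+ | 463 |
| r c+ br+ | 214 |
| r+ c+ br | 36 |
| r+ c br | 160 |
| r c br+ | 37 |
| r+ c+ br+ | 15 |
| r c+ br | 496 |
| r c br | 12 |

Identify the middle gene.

c

The two most frequent reciprocal classes, r+ c br+ and r c+ br, are the parental types, so the F1 was r+ c br+ / r c+ br.
The two rarest classes, r+ c+ br+ and r c br, are the double crossovers. Comparing them with the parentals, only the c allele has switched, so c is the middle locus and the order is br – c – r.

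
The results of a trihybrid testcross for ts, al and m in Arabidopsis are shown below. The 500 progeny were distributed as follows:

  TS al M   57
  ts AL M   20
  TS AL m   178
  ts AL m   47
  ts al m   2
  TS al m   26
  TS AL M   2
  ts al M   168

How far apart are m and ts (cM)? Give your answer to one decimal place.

The two most frequent reciprocal classes, ts al M and TS AL m, are the parental types, so the F1 was ts al M / TS AL m.
The two rarest classes, ts al m and TS AL M, are the double crossovers. Comparing them with the parentals, only the m allele has switched, so m is the middle locus and the order is al – m – ts.
Crossovers in the m–ts interval produce the single-crossover classes TS al M and ts AL m (57 + 47 = 104) plus the double crossovers (4).
RF(m–ts) = (104 + 4) / 500 = 108/500 = 0.2160 → 21.6 cM.

21.6 cM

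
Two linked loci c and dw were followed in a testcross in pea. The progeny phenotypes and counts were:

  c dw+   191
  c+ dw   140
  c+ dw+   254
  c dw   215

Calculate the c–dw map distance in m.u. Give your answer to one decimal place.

41.4 m.u.

The two most frequent classes, c+ dw+ (254) and c dw (215), are the parental types, so the F1 was c+ dw+ / c dw.
The recombinant classes are c+ dw and c dw+: 140 + 191 = 331.
Recombination frequency = 331/800 = 0.4138 ≈ 41.4%, i.e. 41.4 m.u.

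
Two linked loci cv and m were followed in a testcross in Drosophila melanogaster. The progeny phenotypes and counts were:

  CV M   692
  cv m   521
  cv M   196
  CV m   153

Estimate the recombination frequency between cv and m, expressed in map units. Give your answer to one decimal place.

The two most frequent classes, CV M (692) and cv m (521), are the parental types, so the F1 was CV M / cv m.
The recombinant classes are CV m and cv M: 153 + 196 = 349.
Recombination frequency = 349/1562 = 0.2234 ≈ 22.3%, i.e. 22.3 map units.

22.3 map units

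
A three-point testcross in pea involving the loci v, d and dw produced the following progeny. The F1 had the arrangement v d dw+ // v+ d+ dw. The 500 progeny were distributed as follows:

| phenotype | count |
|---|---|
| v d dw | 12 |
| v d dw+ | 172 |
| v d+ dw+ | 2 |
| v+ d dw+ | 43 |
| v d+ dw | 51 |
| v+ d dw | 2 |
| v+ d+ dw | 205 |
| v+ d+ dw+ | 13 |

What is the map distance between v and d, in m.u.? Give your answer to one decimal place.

The two rarest classes, v d+ dw+ and v+ d dw, are the double crossovers. Comparing them with the parentals, only the d allele has switched, so d is the middle locus and the order is v – d – dw.
Crossovers in the v–d interval produce the single-crossover classes v+ d dw+ and v d+ dw (43 + 51 = 94) plus the double crossovers (4).
RF(v–d) = (94 + 4) / 500 = 98/500 = 0.1960 → 19.6 m.u.

19.6 m.u.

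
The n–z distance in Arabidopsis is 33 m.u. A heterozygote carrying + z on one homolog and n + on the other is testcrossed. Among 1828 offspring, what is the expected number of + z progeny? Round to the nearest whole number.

612

A map distance of 33 m.u. corresponds to a recombination frequency of 0.330.
The F1 is + z / n +, so + z is a parental gamete class with expected frequency (1 − r)/2 = 0.670/2 = 0.3350.
Expected number = 0.3350 × 1828 = 612.38 ≈ 612.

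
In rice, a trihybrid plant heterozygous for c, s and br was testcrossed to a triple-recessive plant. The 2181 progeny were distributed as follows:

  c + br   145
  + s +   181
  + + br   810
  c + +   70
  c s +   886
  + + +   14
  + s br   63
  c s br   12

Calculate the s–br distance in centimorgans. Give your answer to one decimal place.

7.3 centimorgans

The two most frequent reciprocal classes, + + br and c s +, are the parental types, so the F1 was + + br / c s +.
The two rarest classes, + + + and c s br, are the double crossovers. Comparing them with the parentals, only the br allele has switched, so br is the middle locus and the order is s – br – c.
Crossovers in the s–br interval produce the single-crossover classes + s br and c + + (63 + 70 = 133) plus the double crossovers (26).
RF(s–br) = (133 + 26) / 2181 = 159/2181 = 0.0729 → 7.3 centimorgans.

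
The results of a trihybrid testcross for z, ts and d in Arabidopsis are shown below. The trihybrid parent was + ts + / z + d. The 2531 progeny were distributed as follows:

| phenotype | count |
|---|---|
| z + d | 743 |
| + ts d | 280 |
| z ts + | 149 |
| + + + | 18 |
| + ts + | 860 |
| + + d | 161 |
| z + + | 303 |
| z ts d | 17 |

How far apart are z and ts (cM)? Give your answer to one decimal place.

The two rarest classes, + + + and z ts d, are the double crossovers. Comparing them with the parentals, only the ts allele has switched, so ts is the middle locus and the order is z – ts – d.
Crossovers in the z–ts interval produce the single-crossover classes z ts + and + + d (149 + 161 = 310) plus the double crossovers (35).
RF(z–ts) = (310 + 35) / 2531 = 345/2531 = 0.1363 → 13.6 cM.

13.6 cM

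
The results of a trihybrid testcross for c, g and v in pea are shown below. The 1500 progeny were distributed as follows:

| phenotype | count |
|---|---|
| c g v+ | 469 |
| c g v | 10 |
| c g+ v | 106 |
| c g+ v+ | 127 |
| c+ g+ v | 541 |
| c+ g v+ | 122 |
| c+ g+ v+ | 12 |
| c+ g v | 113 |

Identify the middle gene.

v

The two most frequent reciprocal classes, c g v+ and c+ g+ v, are the parental types, so the F1 was c g v+ / c+ g+ v.
The two rarest classes, c g v and c+ g+ v+, are the double crossovers. Comparing them with the parentals, only the v allele has switched, so v is the middle locus and the order is g – v – c.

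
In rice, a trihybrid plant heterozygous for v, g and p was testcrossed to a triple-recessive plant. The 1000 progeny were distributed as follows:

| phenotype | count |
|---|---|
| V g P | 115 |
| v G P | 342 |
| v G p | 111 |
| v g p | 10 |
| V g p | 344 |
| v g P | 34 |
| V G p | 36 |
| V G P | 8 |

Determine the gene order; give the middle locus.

v

The two most frequent reciprocal classes, V g p and v G P, are the parental types, so the F1 was V g p / v G P.
The two rarest classes, v g p and V G P, are the double crossovers. Comparing them with the parentals, only the v allele has switched, so v is the middle locus and the order is p – v – g.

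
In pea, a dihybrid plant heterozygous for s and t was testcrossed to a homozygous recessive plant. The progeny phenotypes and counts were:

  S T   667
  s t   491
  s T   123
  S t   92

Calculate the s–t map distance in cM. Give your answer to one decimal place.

15.7 cM

The two most frequent classes, S T (667) and s t (491), are the parental types, so the F1 was S T / s t.
The recombinant classes are S t and s T: 92 + 123 = 215.
Recombination frequency = 215/1373 = 0.1566 ≈ 15.7%, i.e. 15.7 cM.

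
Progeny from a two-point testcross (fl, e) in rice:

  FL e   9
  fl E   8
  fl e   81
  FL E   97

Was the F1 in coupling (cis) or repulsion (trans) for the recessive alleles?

The two most frequent classes are FL E (97) and fl e (81); these are the parental (non-recombinant) types.
So the F1 carried FL E on one chromosome and fl e on the other — the recessive alleles are on the same chromosome (cis / coupling).

cis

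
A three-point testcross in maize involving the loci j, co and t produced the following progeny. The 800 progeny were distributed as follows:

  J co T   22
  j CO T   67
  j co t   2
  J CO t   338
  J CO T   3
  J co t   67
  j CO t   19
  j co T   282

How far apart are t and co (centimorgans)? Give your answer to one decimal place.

The two most frequent reciprocal classes, j co T and J CO t, are the parental types, so the F1 was j co T / J CO t.
The two rarest classes, j co t and J CO T, are the double crossovers. Comparing them with the parentals, only the t allele has switched, so t is the middle locus and the order is co – t – j.
Crossovers in the co–t interval produce the single-crossover classes j CO T and J co t (67 + 67 = 134) plus the double crossovers (5).
RF(co–t) = (134 + 5) / 800 = 139/800 = 0.1737 → 17.4 centimorgans.

17.4 centimorgans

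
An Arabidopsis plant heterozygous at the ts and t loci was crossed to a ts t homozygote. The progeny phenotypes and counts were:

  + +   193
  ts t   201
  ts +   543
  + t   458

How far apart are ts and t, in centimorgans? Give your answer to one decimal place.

The two most frequent classes, + t (458) and ts + (543), are the parental types, so the F1 was + t / ts +.
The recombinant classes are + + and ts t: 193 + 201 = 394.
Recombination frequency = 394/1395 = 0.2824 ≈ 28.2%, i.e. 28.2 centimorgans.

28.2 centimorgans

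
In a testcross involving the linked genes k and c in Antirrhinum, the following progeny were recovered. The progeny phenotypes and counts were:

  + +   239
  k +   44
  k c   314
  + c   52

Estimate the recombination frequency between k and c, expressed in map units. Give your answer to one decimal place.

14.8 map units

The two most frequent classes, + + (239) and k c (314), are the parental types, so the F1 was + + / k c.
The recombinant classes are + c and k +: 52 + 44 = 96.
Recombination frequency = 96/649 = 0.1479 ≈ 14.8%, i.e. 14.8 map units.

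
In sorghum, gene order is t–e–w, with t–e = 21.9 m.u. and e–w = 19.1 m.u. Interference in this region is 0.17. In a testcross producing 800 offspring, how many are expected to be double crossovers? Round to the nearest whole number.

Map distances give recombination frequencies of 0.219 and 0.191 for the two intervals.
With interference 0.17 (so coincidence = 0.83), expected double-crossover frequency = 0.219 × 0.191 × 0.83 = 0.03472.
Expected number = 0.03472 × 800 = 27.77 ≈ 28.

28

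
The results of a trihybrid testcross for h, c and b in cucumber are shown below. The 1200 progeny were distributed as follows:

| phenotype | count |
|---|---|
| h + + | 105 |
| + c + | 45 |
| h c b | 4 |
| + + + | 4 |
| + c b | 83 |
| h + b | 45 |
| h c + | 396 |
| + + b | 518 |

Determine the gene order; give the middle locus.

b

The two most frequent reciprocal classes, h c + and + + b, are the parental types, so the F1 was h c + / + + b.
The two rarest classes, h c b and + + +, are the double crossovers. Comparing them with the parentals, only the b allele has switched, so b is the middle locus and the order is c – b – h.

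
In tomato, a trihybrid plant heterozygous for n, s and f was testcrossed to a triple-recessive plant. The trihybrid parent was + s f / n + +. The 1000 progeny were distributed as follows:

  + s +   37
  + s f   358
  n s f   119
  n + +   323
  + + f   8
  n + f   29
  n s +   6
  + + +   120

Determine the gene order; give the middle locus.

s

The two rarest classes, + + f and n s +, are the double crossovers. Comparing them with the parentals, only the s allele has switched, so s is the middle locus and the order is n – s – f.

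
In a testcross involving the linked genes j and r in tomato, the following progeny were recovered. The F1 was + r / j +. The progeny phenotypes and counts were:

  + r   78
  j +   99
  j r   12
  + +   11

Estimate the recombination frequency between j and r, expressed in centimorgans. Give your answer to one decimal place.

11.5 centimorgans

The recombinant classes are + + and j r: 11 + 12 = 23.
Recombination frequency = 23/200 = 0.1150 ≈ 11.5%, i.e. 11.5 centimorgans.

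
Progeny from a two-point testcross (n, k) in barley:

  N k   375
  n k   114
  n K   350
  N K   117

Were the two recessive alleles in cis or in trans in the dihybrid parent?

The two most frequent classes are N k (375) and n K (350); these are the parental (non-recombinant) types.
So the F1 carried N k on one chromosome and n K on the other — the recessive alleles are on opposite chromosomes (trans / repulsion).

trans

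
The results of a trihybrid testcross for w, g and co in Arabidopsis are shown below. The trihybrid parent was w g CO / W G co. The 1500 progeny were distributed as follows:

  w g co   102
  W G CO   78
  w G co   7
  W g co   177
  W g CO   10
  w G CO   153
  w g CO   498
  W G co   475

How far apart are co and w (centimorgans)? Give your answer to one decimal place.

13.1 centimorgans

The two rarest classes, W g CO and w G co, are the double crossovers. Comparing them with the parentals, only the w allele has switched, so w is the middle locus and the order is g – w – co.
Crossovers in the w–co interval produce the single-crossover classes w g co and W G CO (102 + 78 = 180) plus the double crossovers (17).
RF(w–co) = (180 + 17) / 1500 = 197/1500 = 0.1313 → 13.1 centimorgans.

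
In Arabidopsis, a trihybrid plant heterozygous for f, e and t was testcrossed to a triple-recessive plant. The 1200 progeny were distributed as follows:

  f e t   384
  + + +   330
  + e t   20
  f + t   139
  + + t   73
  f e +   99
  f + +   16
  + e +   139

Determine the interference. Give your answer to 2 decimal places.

0.34

The two most frequent reciprocal classes, f e t and + + +, are the parental types, so the F1 was f e t / + + +.
The two rarest classes, + e t and f + +, are the double crossovers. Comparing them with the parentals, only the f allele has switched, so f is the middle locus and the order is t – f – e.
t–f: (172 + 36)/1200 = 0.1733; f–e: (278 + 36)/1200 = 0.2617.
Expected DCO frequency = 0.1733 × 0.2617 ≈ 0.04535; observed = 36/1200 ≈ 0.03000.
Coefficient of coincidence = 0.03000/0.04535 ≈ 0.66; interference = 1 − 0.66 = 0.34.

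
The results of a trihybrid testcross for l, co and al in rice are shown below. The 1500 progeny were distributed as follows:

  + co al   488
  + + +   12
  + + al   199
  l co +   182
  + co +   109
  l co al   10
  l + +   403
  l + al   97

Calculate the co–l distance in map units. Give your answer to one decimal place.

The two most frequent reciprocal classes, l + + and + co al, are the parental types, so the F1 was l + + / + co al.
The two rarest classes, + + + and l co al, are the double crossovers. Comparing them with the parentals, only the l allele has switched, so l is the middle locus and the order is al – l – co.
Crossovers in the l–co interval produce the single-crossover classes l co + and + + al (182 + 199 = 381) plus the double crossovers (22).
RF(l–co) = (381 + 22) / 1500 = 403/1500 = 0.2687 → 26.9 map units.

26.9 map units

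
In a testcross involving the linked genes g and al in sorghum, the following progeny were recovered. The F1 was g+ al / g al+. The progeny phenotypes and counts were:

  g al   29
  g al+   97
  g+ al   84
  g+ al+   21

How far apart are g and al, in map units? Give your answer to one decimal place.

The recombinant classes are g+ al+ and g al: 21 + 29 = 50.
Recombination frequency = 50/231 = 0.2165 ≈ 21.6%, i.e. 21.6 map units.

21.6 map units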